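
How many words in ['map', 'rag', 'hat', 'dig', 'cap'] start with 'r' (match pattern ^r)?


Pattern ^r anchors to start of word. Check which words begin with 'r':
  'map' -> no
  'rag' -> MATCH (starts with 'r')
  'hat' -> no
  'dig' -> no
  'cap' -> no
Matching words: ['rag']
Count: 1

1


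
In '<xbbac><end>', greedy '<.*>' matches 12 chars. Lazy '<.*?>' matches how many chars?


Greedy '<.*>' tries to match as MUCH as possible.
Lazy '<.*?>' tries to match as LITTLE as possible.

String: '<xbbac><end>'
Greedy '<.*>' starts at first '<' and extends to the LAST '>': '<xbbac><end>' (12 chars)
Lazy '<.*?>' starts at first '<' and stops at the FIRST '>': '<xbbac>' (7 chars)

7


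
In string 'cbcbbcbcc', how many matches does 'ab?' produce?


Pattern 'ab?' matches 'a' optionally followed by 'b'.
String: 'cbcbbcbcc'
Scanning left to right for 'a' then checking next char:
Total matches: 0

0


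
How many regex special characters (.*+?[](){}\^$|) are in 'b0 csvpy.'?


Regex special characters are: . * + ? [ ] ( ) { } \ ^ $ |
Scanning 'b0 csvpy.':
  pos 8: '.' -> SPECIAL
Special chars found: ['.']
Total: 1

1


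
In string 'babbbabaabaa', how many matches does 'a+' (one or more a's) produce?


Pattern 'a+' matches one or more consecutive a's.
String: 'babbbabaabaa'
Scanning for runs of a:
  Match 1: 'a' (length 1)
  Match 2: 'a' (length 1)
  Match 3: 'aa' (length 2)
  Match 4: 'aa' (length 2)
Total matches: 4

4


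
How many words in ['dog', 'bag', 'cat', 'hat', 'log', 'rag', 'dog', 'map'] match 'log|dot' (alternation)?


Alternation 'log|dot' matches either 'log' or 'dot'.
Checking each word:
  'dog' -> no
  'bag' -> no
  'cat' -> no
  'hat' -> no
  'log' -> MATCH
  'rag' -> no
  'dog' -> no
  'map' -> no
Matches: ['log']
Count: 1

1


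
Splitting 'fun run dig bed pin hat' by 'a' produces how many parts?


Splitting by 'a' breaks the string at each occurrence of the separator.
Text: 'fun run dig bed pin hat'
Parts after split:
  Part 1: 'fun run dig bed pin h'
  Part 2: 't'
Total parts: 2

2


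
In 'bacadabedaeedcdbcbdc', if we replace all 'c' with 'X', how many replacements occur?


re.sub('c', 'X', text) replaces every occurrence of 'c' with 'X'.
Text: 'bacadabedaeedcdbcbdc'
Scanning for 'c':
  pos 2: 'c' -> replacement #1
  pos 13: 'c' -> replacement #2
  pos 16: 'c' -> replacement #3
  pos 19: 'c' -> replacement #4
Total replacements: 4

4


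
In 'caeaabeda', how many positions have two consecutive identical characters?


Looking for consecutive identical characters in 'caeaabeda':
  pos 0-1: 'c' vs 'a' -> different
  pos 1-2: 'a' vs 'e' -> different
  pos 2-3: 'e' vs 'a' -> different
  pos 3-4: 'a' vs 'a' -> MATCH ('aa')
  pos 4-5: 'a' vs 'b' -> different
  pos 5-6: 'b' vs 'e' -> different
  pos 6-7: 'e' vs 'd' -> different
  pos 7-8: 'd' vs 'a' -> different
Consecutive identical pairs: ['aa']
Count: 1

1


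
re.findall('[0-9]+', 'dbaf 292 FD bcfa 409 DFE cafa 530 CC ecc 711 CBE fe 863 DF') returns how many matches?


Pattern '[0-9]+' finds one or more digits.
Text: 'dbaf 292 FD bcfa 409 DFE cafa 530 CC ecc 711 CBE fe 863 DF'
Scanning for matches:
  Match 1: '292'
  Match 2: '409'
  Match 3: '530'
  Match 4: '711'
  Match 5: '863'
Total matches: 5

5


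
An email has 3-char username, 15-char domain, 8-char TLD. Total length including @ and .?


An email address has format: username@domain.tld
Username length: 3
'@' character: 1
Domain length: 15
'.' character: 1
TLD length: 8
Total = 3 + 1 + 15 + 1 + 8 = 28

28


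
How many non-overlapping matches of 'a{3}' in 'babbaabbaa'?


Pattern 'a{3}' matches exactly 3 consecutive a's (greedy, non-overlapping).
String: 'babbaabbaa'
Scanning for runs of a's:
  Run at pos 1: 'a' (length 1) -> 0 match(es)
  Run at pos 4: 'aa' (length 2) -> 0 match(es)
  Run at pos 8: 'aa' (length 2) -> 0 match(es)
Matches found: []
Total: 0

0


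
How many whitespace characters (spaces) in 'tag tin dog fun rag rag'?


\s matches whitespace characters (spaces, tabs, etc.).
Text: 'tag tin dog fun rag rag'
This text has 6 words separated by spaces.
Number of spaces = number of words - 1 = 6 - 1 = 5

5


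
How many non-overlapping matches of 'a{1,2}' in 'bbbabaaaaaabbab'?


Pattern 'a{1,2}' matches between 1 and 2 consecutive a's (greedy).
String: 'bbbabaaaaaabbab'
Finding runs of a's and applying greedy matching:
  Run at pos 3: 'a' (length 1)
  Run at pos 5: 'aaaaaa' (length 6)
  Run at pos 13: 'a' (length 1)
Matches: ['a', 'aa', 'aa', 'aa', 'a']
Count: 5

5


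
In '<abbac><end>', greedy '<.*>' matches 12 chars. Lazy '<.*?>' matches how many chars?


Greedy '<.*>' tries to match as MUCH as possible.
Lazy '<.*?>' tries to match as LITTLE as possible.

String: '<abbac><end>'
Greedy '<.*>' starts at first '<' and extends to the LAST '>': '<abbac><end>' (12 chars)
Lazy '<.*?>' starts at first '<' and stops at the FIRST '>': '<abbac>' (7 chars)

7


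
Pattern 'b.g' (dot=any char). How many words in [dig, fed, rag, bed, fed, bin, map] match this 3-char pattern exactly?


Pattern 'b.g' means: starts with 'b', any single char, ends with 'g'.
Checking each word (must be exactly 3 chars):
  'dig' (len=3): no
  'fed' (len=3): no
  'rag' (len=3): no
  'bed' (len=3): no
  'fed' (len=3): no
  'bin' (len=3): no
  'map' (len=3): no
Matching words: []
Total: 0

0


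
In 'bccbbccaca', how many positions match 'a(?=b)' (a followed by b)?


Lookahead 'a(?=b)' matches 'a' only when followed by 'b'.
String: 'bccbbccaca'
Checking each position where char is 'a':
  pos 7: 'a' -> no (next='c')
Matching positions: []
Count: 0

0


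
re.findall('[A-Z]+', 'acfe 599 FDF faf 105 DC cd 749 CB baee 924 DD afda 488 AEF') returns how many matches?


Pattern '[A-Z]+' finds one or more uppercase letters.
Text: 'acfe 599 FDF faf 105 DC cd 749 CB baee 924 DD afda 488 AEF'
Scanning for matches:
  Match 1: 'FDF'
  Match 2: 'DC'
  Match 3: 'CB'
  Match 4: 'DD'
  Match 5: 'AEF'
Total matches: 5

5


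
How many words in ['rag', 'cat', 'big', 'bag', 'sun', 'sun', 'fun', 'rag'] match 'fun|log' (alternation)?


Alternation 'fun|log' matches either 'fun' or 'log'.
Checking each word:
  'rag' -> no
  'cat' -> no
  'big' -> no
  'bag' -> no
  'sun' -> no
  'sun' -> no
  'fun' -> MATCH
  'rag' -> no
Matches: ['fun']
Count: 1

1


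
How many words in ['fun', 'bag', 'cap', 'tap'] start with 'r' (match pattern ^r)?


Pattern ^r anchors to start of word. Check which words begin with 'r':
  'fun' -> no
  'bag' -> no
  'cap' -> no
  'tap' -> no
Matching words: []
Count: 0

0


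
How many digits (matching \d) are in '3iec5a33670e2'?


\d matches any digit 0-9.
Scanning '3iec5a33670e2':
  pos 0: '3' -> DIGIT
  pos 4: '5' -> DIGIT
  pos 6: '3' -> DIGIT
  pos 7: '3' -> DIGIT
  pos 8: '6' -> DIGIT
  pos 9: '7' -> DIGIT
  pos 10: '0' -> DIGIT
  pos 12: '2' -> DIGIT
Digits found: ['3', '5', '3', '3', '6', '7', '0', '2']
Total: 8

8


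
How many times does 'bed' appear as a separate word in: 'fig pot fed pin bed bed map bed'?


Scanning each word for exact match 'bed':
  Word 1: 'fig' -> no
  Word 2: 'pot' -> no
  Word 3: 'fed' -> no
  Word 4: 'pin' -> no
  Word 5: 'bed' -> MATCH
  Word 6: 'bed' -> MATCH
  Word 7: 'map' -> no
  Word 8: 'bed' -> MATCH
Total matches: 3

3


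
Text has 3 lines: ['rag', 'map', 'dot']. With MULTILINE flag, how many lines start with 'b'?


With MULTILINE flag, ^ matches the start of each line.
Lines: ['rag', 'map', 'dot']
Checking which lines start with 'b':
  Line 1: 'rag' -> no
  Line 2: 'map' -> no
  Line 3: 'dot' -> no
Matching lines: []
Count: 0

0


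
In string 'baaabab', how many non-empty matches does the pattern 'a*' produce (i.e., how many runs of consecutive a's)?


Pattern 'a*' matches zero or more a's. We want non-empty runs of consecutive a's.
String: 'baaabab'
Walking through the string to find runs of a's:
  Run 1: positions 1-3 -> 'aaa'
  Run 2: positions 5-5 -> 'a'
Non-empty runs found: ['aaa', 'a']
Count: 2

2


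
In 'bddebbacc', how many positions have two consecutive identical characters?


Looking for consecutive identical characters in 'bddebbacc':
  pos 0-1: 'b' vs 'd' -> different
  pos 1-2: 'd' vs 'd' -> MATCH ('dd')
  pos 2-3: 'd' vs 'e' -> different
  pos 3-4: 'e' vs 'b' -> different
  pos 4-5: 'b' vs 'b' -> MATCH ('bb')
  pos 5-6: 'b' vs 'a' -> different
  pos 6-7: 'a' vs 'c' -> different
  pos 7-8: 'c' vs 'c' -> MATCH ('cc')
Consecutive identical pairs: ['dd', 'bb', 'cc']
Count: 3

3


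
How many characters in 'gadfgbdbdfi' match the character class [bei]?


Character class [bei] matches any of: {b, e, i}
Scanning string 'gadfgbdbdfi' character by character:
  pos 0: 'g' -> no
  pos 1: 'a' -> no
  pos 2: 'd' -> no
  pos 3: 'f' -> no
  pos 4: 'g' -> no
  pos 5: 'b' -> MATCH
  pos 6: 'd' -> no
  pos 7: 'b' -> MATCH
  pos 8: 'd' -> no
  pos 9: 'f' -> no
  pos 10: 'i' -> MATCH
Total matches: 3

3


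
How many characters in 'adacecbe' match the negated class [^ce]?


Negated class [^ce] matches any char NOT in {c, e}
Scanning 'adacecbe':
  pos 0: 'a' -> MATCH
  pos 1: 'd' -> MATCH
  pos 2: 'a' -> MATCH
  pos 3: 'c' -> no (excluded)
  pos 4: 'e' -> no (excluded)
  pos 5: 'c' -> no (excluded)
  pos 6: 'b' -> MATCH
  pos 7: 'e' -> no (excluded)
Total matches: 4

4


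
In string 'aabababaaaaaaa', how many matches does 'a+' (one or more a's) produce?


Pattern 'a+' matches one or more consecutive a's.
String: 'aabababaaaaaaa'
Scanning for runs of a:
  Match 1: 'aa' (length 2)
  Match 2: 'a' (length 1)
  Match 3: 'a' (length 1)
  Match 4: 'aaaaaaa' (length 7)
Total matches: 4

4


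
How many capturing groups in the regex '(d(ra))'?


To count capturing groups, count each '(' that starts a group.
Pattern: '(d(ra))'
Walking through the pattern:
  Position 0: '(' -> group #1
  Position 2: '(' -> group #2
Total capturing groups: 2

2


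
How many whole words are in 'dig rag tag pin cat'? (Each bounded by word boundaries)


Word boundaries (\b) mark the start/end of each word.
Text: 'dig rag tag pin cat'
Splitting by whitespace:
  Word 1: 'dig'
  Word 2: 'rag'
  Word 3: 'tag'
  Word 4: 'pin'
  Word 5: 'cat'
Total whole words: 5

5


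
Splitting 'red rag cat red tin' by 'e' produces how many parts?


Splitting by 'e' breaks the string at each occurrence of the separator.
Text: 'red rag cat red tin'
Parts after split:
  Part 1: 'r'
  Part 2: 'd rag cat r'
  Part 3: 'd tin'
Total parts: 3

3


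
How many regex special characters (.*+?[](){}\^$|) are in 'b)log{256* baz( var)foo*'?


Regex special characters are: . * + ? [ ] ( ) { } \ ^ $ |
Scanning 'b)log{256* baz( var)foo*':
  pos 1: ')' -> SPECIAL
  pos 5: '{' -> SPECIAL
  pos 9: '*' -> SPECIAL
  pos 14: '(' -> SPECIAL
  pos 19: ')' -> SPECIAL
  pos 23: '*' -> SPECIAL
Special chars found: [')', '{', '*', '(', ')', '*']
Total: 6

6


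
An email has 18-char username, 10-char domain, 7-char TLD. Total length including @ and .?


An email address has format: username@domain.tld
Username length: 18
'@' character: 1
Domain length: 10
'.' character: 1
TLD length: 7
Total = 18 + 1 + 10 + 1 + 7 = 37

37


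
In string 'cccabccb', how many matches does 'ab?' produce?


Pattern 'ab?' matches 'a' optionally followed by 'b'.
String: 'cccabccb'
Scanning left to right for 'a' then checking next char:
  Match 1: 'ab' (a followed by b)
Total matches: 1

1


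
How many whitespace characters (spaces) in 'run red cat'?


\s matches whitespace characters (spaces, tabs, etc.).
Text: 'run red cat'
This text has 3 words separated by spaces.
Number of spaces = number of words - 1 = 3 - 1 = 2

2


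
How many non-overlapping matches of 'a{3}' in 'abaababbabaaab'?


Pattern 'a{3}' matches exactly 3 consecutive a's (greedy, non-overlapping).
String: 'abaababbabaaab'
Scanning for runs of a's:
  Run at pos 0: 'a' (length 1) -> 0 match(es)
  Run at pos 2: 'aa' (length 2) -> 0 match(es)
  Run at pos 5: 'a' (length 1) -> 0 match(es)
  Run at pos 8: 'a' (length 1) -> 0 match(es)
  Run at pos 10: 'aaa' (length 3) -> 1 match(es)
Matches found: ['aaa']
Total: 1

1


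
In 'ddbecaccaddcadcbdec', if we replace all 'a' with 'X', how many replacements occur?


re.sub('a', 'X', text) replaces every occurrence of 'a' with 'X'.
Text: 'ddbecaccaddcadcbdec'
Scanning for 'a':
  pos 5: 'a' -> replacement #1
  pos 8: 'a' -> replacement #2
  pos 12: 'a' -> replacement #3
Total replacements: 3

3


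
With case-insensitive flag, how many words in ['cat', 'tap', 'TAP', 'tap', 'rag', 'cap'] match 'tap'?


Case-insensitive matching: compare each word's lowercase form to 'tap'.
  'cat' -> lower='cat' -> no
  'tap' -> lower='tap' -> MATCH
  'TAP' -> lower='tap' -> MATCH
  'tap' -> lower='tap' -> MATCH
  'rag' -> lower='rag' -> no
  'cap' -> lower='cap' -> no
Matches: ['tap', 'TAP', 'tap']
Count: 3

3


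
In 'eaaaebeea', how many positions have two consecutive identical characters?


Looking for consecutive identical characters in 'eaaaebeea':
  pos 0-1: 'e' vs 'a' -> different
  pos 1-2: 'a' vs 'a' -> MATCH ('aa')
  pos 2-3: 'a' vs 'a' -> MATCH ('aa')
  pos 3-4: 'a' vs 'e' -> different
  pos 4-5: 'e' vs 'b' -> different
  pos 5-6: 'b' vs 'e' -> different
  pos 6-7: 'e' vs 'e' -> MATCH ('ee')
  pos 7-8: 'e' vs 'a' -> different
Consecutive identical pairs: ['aa', 'aa', 'ee']
Count: 3

3


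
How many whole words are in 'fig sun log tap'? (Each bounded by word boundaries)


Word boundaries (\b) mark the start/end of each word.
Text: 'fig sun log tap'
Splitting by whitespace:
  Word 1: 'fig'
  Word 2: 'sun'
  Word 3: 'log'
  Word 4: 'tap'
Total whole words: 4

4


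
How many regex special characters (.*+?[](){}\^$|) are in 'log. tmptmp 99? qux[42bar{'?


Regex special characters are: . * + ? [ ] ( ) { } \ ^ $ |
Scanning 'log. tmptmp 99? qux[42bar{':
  pos 3: '.' -> SPECIAL
  pos 14: '?' -> SPECIAL
  pos 19: '[' -> SPECIAL
  pos 25: '{' -> SPECIAL
Special chars found: ['.', '?', '[', '{']
Total: 4

4


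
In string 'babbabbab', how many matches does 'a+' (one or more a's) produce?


Pattern 'a+' matches one or more consecutive a's.
String: 'babbabbab'
Scanning for runs of a:
  Match 1: 'a' (length 1)
  Match 2: 'a' (length 1)
  Match 3: 'a' (length 1)
Total matches: 3

3


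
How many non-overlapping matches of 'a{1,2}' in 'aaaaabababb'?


Pattern 'a{1,2}' matches between 1 and 2 consecutive a's (greedy).
String: 'aaaaabababb'
Finding runs of a's and applying greedy matching:
  Run at pos 0: 'aaaaa' (length 5)
  Run at pos 6: 'a' (length 1)
  Run at pos 8: 'a' (length 1)
Matches: ['aa', 'aa', 'a', 'a', 'a']
Count: 5

5


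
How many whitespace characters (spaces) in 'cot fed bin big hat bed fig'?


\s matches whitespace characters (spaces, tabs, etc.).
Text: 'cot fed bin big hat bed fig'
This text has 7 words separated by spaces.
Number of spaces = number of words - 1 = 7 - 1 = 6

6


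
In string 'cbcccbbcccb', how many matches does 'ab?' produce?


Pattern 'ab?' matches 'a' optionally followed by 'b'.
String: 'cbcccbbcccb'
Scanning left to right for 'a' then checking next char:
Total matches: 0

0


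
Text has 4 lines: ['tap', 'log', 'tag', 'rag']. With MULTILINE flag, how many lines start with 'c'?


With MULTILINE flag, ^ matches the start of each line.
Lines: ['tap', 'log', 'tag', 'rag']
Checking which lines start with 'c':
  Line 1: 'tap' -> no
  Line 2: 'log' -> no
  Line 3: 'tag' -> no
  Line 4: 'rag' -> no
Matching lines: []
Count: 0

0


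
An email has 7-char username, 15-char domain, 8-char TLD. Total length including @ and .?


An email address has format: username@domain.tld
Username length: 7
'@' character: 1
Domain length: 15
'.' character: 1
TLD length: 8
Total = 7 + 1 + 15 + 1 + 8 = 32

32


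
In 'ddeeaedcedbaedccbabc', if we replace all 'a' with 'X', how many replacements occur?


re.sub('a', 'X', text) replaces every occurrence of 'a' with 'X'.
Text: 'ddeeaedcedbaedccbabc'
Scanning for 'a':
  pos 4: 'a' -> replacement #1
  pos 11: 'a' -> replacement #2
  pos 17: 'a' -> replacement #3
Total replacements: 3

3


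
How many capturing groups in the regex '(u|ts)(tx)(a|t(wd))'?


To count capturing groups, count each '(' that starts a group.
Pattern: '(u|ts)(tx)(a|t(wd))'
Walking through the pattern:
  Position 0: '(' -> group #1
  Position 6: '(' -> group #2
  Position 10: '(' -> group #3
  Position 14: '(' -> group #4
Total capturing groups: 4

4


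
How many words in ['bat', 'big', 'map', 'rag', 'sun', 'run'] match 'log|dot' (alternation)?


Alternation 'log|dot' matches either 'log' or 'dot'.
Checking each word:
  'bat' -> no
  'big' -> no
  'map' -> no
  'rag' -> no
  'sun' -> no
  'run' -> no
Matches: []
Count: 0

0


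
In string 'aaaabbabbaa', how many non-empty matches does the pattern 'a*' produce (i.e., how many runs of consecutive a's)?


Pattern 'a*' matches zero or more a's. We want non-empty runs of consecutive a's.
String: 'aaaabbabbaa'
Walking through the string to find runs of a's:
  Run 1: positions 0-3 -> 'aaaa'
  Run 2: positions 6-6 -> 'a'
  Run 3: positions 9-10 -> 'aa'
Non-empty runs found: ['aaaa', 'a', 'aa']
Count: 3

3


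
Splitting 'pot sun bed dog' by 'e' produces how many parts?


Splitting by 'e' breaks the string at each occurrence of the separator.
Text: 'pot sun bed dog'
Parts after split:
  Part 1: 'pot sun b'
  Part 2: 'd dog'
Total parts: 2

2


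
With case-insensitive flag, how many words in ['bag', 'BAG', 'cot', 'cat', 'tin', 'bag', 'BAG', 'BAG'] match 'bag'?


Case-insensitive matching: compare each word's lowercase form to 'bag'.
  'bag' -> lower='bag' -> MATCH
  'BAG' -> lower='bag' -> MATCH
  'cot' -> lower='cot' -> no
  'cat' -> lower='cat' -> no
  'tin' -> lower='tin' -> no
  'bag' -> lower='bag' -> MATCH
  'BAG' -> lower='bag' -> MATCH
  'BAG' -> lower='bag' -> MATCH
Matches: ['bag', 'BAG', 'bag', 'BAG', 'BAG']
Count: 5

5


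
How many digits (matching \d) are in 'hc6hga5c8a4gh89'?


\d matches any digit 0-9.
Scanning 'hc6hga5c8a4gh89':
  pos 2: '6' -> DIGIT
  pos 6: '5' -> DIGIT
  pos 8: '8' -> DIGIT
  pos 10: '4' -> DIGIT
  pos 13: '8' -> DIGIT
  pos 14: '9' -> DIGIT
Digits found: ['6', '5', '8', '4', '8', '9']
Total: 6

6


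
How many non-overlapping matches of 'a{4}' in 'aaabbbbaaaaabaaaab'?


Pattern 'a{4}' matches exactly 4 consecutive a's (greedy, non-overlapping).
String: 'aaabbbbaaaaabaaaab'
Scanning for runs of a's:
  Run at pos 0: 'aaa' (length 3) -> 0 match(es)
  Run at pos 7: 'aaaaa' (length 5) -> 1 match(es)
  Run at pos 13: 'aaaa' (length 4) -> 1 match(es)
Matches found: ['aaaa', 'aaaa']
Total: 2

2


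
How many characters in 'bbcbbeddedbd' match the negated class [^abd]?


Negated class [^abd] matches any char NOT in {a, b, d}
Scanning 'bbcbbeddedbd':
  pos 0: 'b' -> no (excluded)
  pos 1: 'b' -> no (excluded)
  pos 2: 'c' -> MATCH
  pos 3: 'b' -> no (excluded)
  pos 4: 'b' -> no (excluded)
  pos 5: 'e' -> MATCH
  pos 6: 'd' -> no (excluded)
  pos 7: 'd' -> no (excluded)
  pos 8: 'e' -> MATCH
  pos 9: 'd' -> no (excluded)
  pos 10: 'b' -> no (excluded)
  pos 11: 'd' -> no (excluded)
Total matches: 3

3


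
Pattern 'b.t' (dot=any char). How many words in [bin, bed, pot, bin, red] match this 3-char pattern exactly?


Pattern 'b.t' means: starts with 'b', any single char, ends with 't'.
Checking each word (must be exactly 3 chars):
  'bin' (len=3): no
  'bed' (len=3): no
  'pot' (len=3): no
  'bin' (len=3): no
  'red' (len=3): no
Matching words: []
Total: 0

0


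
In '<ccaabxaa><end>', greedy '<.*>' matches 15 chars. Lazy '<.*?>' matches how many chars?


Greedy '<.*>' tries to match as MUCH as possible.
Lazy '<.*?>' tries to match as LITTLE as possible.

String: '<ccaabxaa><end>'
Greedy '<.*>' starts at first '<' and extends to the LAST '>': '<ccaabxaa><end>' (15 chars)
Lazy '<.*?>' starts at first '<' and stops at the FIRST '>': '<ccaabxaa>' (10 chars)

10


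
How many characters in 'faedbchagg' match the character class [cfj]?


Character class [cfj] matches any of: {c, f, j}
Scanning string 'faedbchagg' character by character:
  pos 0: 'f' -> MATCH
  pos 1: 'a' -> no
  pos 2: 'e' -> no
  pos 3: 'd' -> no
  pos 4: 'b' -> no
  pos 5: 'c' -> MATCH
  pos 6: 'h' -> no
  pos 7: 'a' -> no
  pos 8: 'g' -> no
  pos 9: 'g' -> no
Total matches: 2

2


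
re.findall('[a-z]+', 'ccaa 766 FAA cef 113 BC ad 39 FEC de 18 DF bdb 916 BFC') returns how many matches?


Pattern '[a-z]+' finds one or more lowercase letters.
Text: 'ccaa 766 FAA cef 113 BC ad 39 FEC de 18 DF bdb 916 BFC'
Scanning for matches:
  Match 1: 'ccaa'
  Match 2: 'cef'
  Match 3: 'ad'
  Match 4: 'de'
  Match 5: 'bdb'
Total matches: 5

5


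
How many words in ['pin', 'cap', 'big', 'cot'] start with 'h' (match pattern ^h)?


Pattern ^h anchors to start of word. Check which words begin with 'h':
  'pin' -> no
  'cap' -> no
  'big' -> no
  'cot' -> no
Matching words: []
Count: 0

0


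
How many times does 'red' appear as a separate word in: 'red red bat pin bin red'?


Scanning each word for exact match 'red':
  Word 1: 'red' -> MATCH
  Word 2: 'red' -> MATCH
  Word 3: 'bat' -> no
  Word 4: 'pin' -> no
  Word 5: 'bin' -> no
  Word 6: 'red' -> MATCH
Total matches: 3

3


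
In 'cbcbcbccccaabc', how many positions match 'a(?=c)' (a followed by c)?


Lookahead 'a(?=c)' matches 'a' only when followed by 'c'.
String: 'cbcbcbccccaabc'
Checking each position where char is 'a':
  pos 10: 'a' -> no (next='a')
  pos 11: 'a' -> no (next='b')
Matching positions: []
Count: 0

0


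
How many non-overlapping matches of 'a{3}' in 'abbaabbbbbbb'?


Pattern 'a{3}' matches exactly 3 consecutive a's (greedy, non-overlapping).
String: 'abbaabbbbbbb'
Scanning for runs of a's:
  Run at pos 0: 'a' (length 1) -> 0 match(es)
  Run at pos 3: 'aa' (length 2) -> 0 match(es)
Matches found: []
Total: 0

0


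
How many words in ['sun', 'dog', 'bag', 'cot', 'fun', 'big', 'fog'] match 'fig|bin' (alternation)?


Alternation 'fig|bin' matches either 'fig' or 'bin'.
Checking each word:
  'sun' -> no
  'dog' -> no
  'bag' -> no
  'cot' -> no
  'fun' -> no
  'big' -> no
  'fog' -> no
Matches: []
Count: 0

0


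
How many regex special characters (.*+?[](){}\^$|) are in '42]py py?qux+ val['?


Regex special characters are: . * + ? [ ] ( ) { } \ ^ $ |
Scanning '42]py py?qux+ val[':
  pos 2: ']' -> SPECIAL
  pos 8: '?' -> SPECIAL
  pos 12: '+' -> SPECIAL
  pos 17: '[' -> SPECIAL
Special chars found: [']', '?', '+', '[']
Total: 4

4


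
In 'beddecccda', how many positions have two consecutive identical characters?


Looking for consecutive identical characters in 'beddecccda':
  pos 0-1: 'b' vs 'e' -> different
  pos 1-2: 'e' vs 'd' -> different
  pos 2-3: 'd' vs 'd' -> MATCH ('dd')
  pos 3-4: 'd' vs 'e' -> different
  pos 4-5: 'e' vs 'c' -> different
  pos 5-6: 'c' vs 'c' -> MATCH ('cc')
  pos 6-7: 'c' vs 'c' -> MATCH ('cc')
  pos 7-8: 'c' vs 'd' -> different
  pos 8-9: 'd' vs 'a' -> different
Consecutive identical pairs: ['dd', 'cc', 'cc']
Count: 3

3


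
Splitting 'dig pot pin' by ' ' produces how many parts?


Splitting by ' ' breaks the string at each occurrence of the separator.
Text: 'dig pot pin'
Parts after split:
  Part 1: 'dig'
  Part 2: 'pot'
  Part 3: 'pin'
Total parts: 3

3


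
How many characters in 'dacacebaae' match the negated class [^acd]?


Negated class [^acd] matches any char NOT in {a, c, d}
Scanning 'dacacebaae':
  pos 0: 'd' -> no (excluded)
  pos 1: 'a' -> no (excluded)
  pos 2: 'c' -> no (excluded)
  pos 3: 'a' -> no (excluded)
  pos 4: 'c' -> no (excluded)
  pos 5: 'e' -> MATCH
  pos 6: 'b' -> MATCH
  pos 7: 'a' -> no (excluded)
  pos 8: 'a' -> no (excluded)
  pos 9: 'e' -> MATCH
Total matches: 3

3


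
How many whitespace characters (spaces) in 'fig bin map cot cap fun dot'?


\s matches whitespace characters (spaces, tabs, etc.).
Text: 'fig bin map cot cap fun dot'
This text has 7 words separated by spaces.
Number of spaces = number of words - 1 = 7 - 1 = 6

6


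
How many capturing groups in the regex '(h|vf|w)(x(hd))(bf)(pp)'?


To count capturing groups, count each '(' that starts a group.
Pattern: '(h|vf|w)(x(hd))(bf)(pp)'
Walking through the pattern:
  Position 0: '(' -> group #1
  Position 8: '(' -> group #2
  Position 10: '(' -> group #3
  Position 15: '(' -> group #4
  Position 19: '(' -> group #5
Total capturing groups: 5

5


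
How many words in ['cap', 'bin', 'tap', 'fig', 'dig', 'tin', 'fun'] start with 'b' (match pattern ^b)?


Pattern ^b anchors to start of word. Check which words begin with 'b':
  'cap' -> no
  'bin' -> MATCH (starts with 'b')
  'tap' -> no
  'fig' -> no
  'dig' -> no
  'tin' -> no
  'fun' -> no
Matching words: ['bin']
Count: 1

1


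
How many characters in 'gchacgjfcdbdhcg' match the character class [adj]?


Character class [adj] matches any of: {a, d, j}
Scanning string 'gchacgjfcdbdhcg' character by character:
  pos 0: 'g' -> no
  pos 1: 'c' -> no
  pos 2: 'h' -> no
  pos 3: 'a' -> MATCH
  pos 4: 'c' -> no
  pos 5: 'g' -> no
  pos 6: 'j' -> MATCH
  pos 7: 'f' -> no
  pos 8: 'c' -> no
  pos 9: 'd' -> MATCH
  pos 10: 'b' -> no
  pos 11: 'd' -> MATCH
  pos 12: 'h' -> no
  pos 13: 'c' -> no
  pos 14: 'g' -> no
Total matches: 4

4


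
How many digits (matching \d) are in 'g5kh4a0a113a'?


\d matches any digit 0-9.
Scanning 'g5kh4a0a113a':
  pos 1: '5' -> DIGIT
  pos 4: '4' -> DIGIT
  pos 6: '0' -> DIGIT
  pos 8: '1' -> DIGIT
  pos 9: '1' -> DIGIT
  pos 10: '3' -> DIGIT
Digits found: ['5', '4', '0', '1', '1', '3']
Total: 6

6


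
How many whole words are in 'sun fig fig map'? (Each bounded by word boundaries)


Word boundaries (\b) mark the start/end of each word.
Text: 'sun fig fig map'
Splitting by whitespace:
  Word 1: 'sun'
  Word 2: 'fig'
  Word 3: 'fig'
  Word 4: 'map'
Total whole words: 4

4


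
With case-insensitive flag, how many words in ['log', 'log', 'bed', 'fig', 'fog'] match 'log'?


Case-insensitive matching: compare each word's lowercase form to 'log'.
  'log' -> lower='log' -> MATCH
  'log' -> lower='log' -> MATCH
  'bed' -> lower='bed' -> no
  'fig' -> lower='fig' -> no
  'fog' -> lower='fog' -> no
Matches: ['log', 'log']
Count: 2

2


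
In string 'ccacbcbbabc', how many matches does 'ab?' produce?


Pattern 'ab?' matches 'a' optionally followed by 'b'.
String: 'ccacbcbbabc'
Scanning left to right for 'a' then checking next char:
  Match 1: 'a' (a not followed by b)
  Match 2: 'ab' (a followed by b)
Total matches: 2

2


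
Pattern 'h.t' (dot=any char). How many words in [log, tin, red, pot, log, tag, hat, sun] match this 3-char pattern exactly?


Pattern 'h.t' means: starts with 'h', any single char, ends with 't'.
Checking each word (must be exactly 3 chars):
  'log' (len=3): no
  'tin' (len=3): no
  'red' (len=3): no
  'pot' (len=3): no
  'log' (len=3): no
  'tag' (len=3): no
  'hat' (len=3): MATCH
  'sun' (len=3): no
Matching words: ['hat']
Total: 1

1


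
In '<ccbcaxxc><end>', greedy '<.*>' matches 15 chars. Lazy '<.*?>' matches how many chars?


Greedy '<.*>' tries to match as MUCH as possible.
Lazy '<.*?>' tries to match as LITTLE as possible.

String: '<ccbcaxxc><end>'
Greedy '<.*>' starts at first '<' and extends to the LAST '>': '<ccbcaxxc><end>' (15 chars)
Lazy '<.*?>' starts at first '<' and stops at the FIRST '>': '<ccbcaxxc>' (10 chars)

10


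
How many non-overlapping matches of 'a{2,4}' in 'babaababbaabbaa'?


Pattern 'a{2,4}' matches between 2 and 4 consecutive a's (greedy).
String: 'babaababbaabbaa'
Finding runs of a's and applying greedy matching:
  Run at pos 1: 'a' (length 1)
  Run at pos 3: 'aa' (length 2)
  Run at pos 6: 'a' (length 1)
  Run at pos 9: 'aa' (length 2)
  Run at pos 13: 'aa' (length 2)
Matches: ['aa', 'aa', 'aa']
Count: 3

3


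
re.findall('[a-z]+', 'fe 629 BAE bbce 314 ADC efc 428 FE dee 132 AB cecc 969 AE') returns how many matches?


Pattern '[a-z]+' finds one or more lowercase letters.
Text: 'fe 629 BAE bbce 314 ADC efc 428 FE dee 132 AB cecc 969 AE'
Scanning for matches:
  Match 1: 'fe'
  Match 2: 'bbce'
  Match 3: 'efc'
  Match 4: 'dee'
  Match 5: 'cecc'
Total matches: 5

5


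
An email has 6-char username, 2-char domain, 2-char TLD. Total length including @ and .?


An email address has format: username@domain.tld
Username length: 6
'@' character: 1
Domain length: 2
'.' character: 1
TLD length: 2
Total = 6 + 1 + 2 + 1 + 2 = 12

12


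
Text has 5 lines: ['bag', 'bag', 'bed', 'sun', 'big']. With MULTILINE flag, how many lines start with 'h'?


With MULTILINE flag, ^ matches the start of each line.
Lines: ['bag', 'bag', 'bed', 'sun', 'big']
Checking which lines start with 'h':
  Line 1: 'bag' -> no
  Line 2: 'bag' -> no
  Line 3: 'bed' -> no
  Line 4: 'sun' -> no
  Line 5: 'big' -> no
Matching lines: []
Count: 0

0


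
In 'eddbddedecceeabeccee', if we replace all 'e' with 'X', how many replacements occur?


re.sub('e', 'X', text) replaces every occurrence of 'e' with 'X'.
Text: 'eddbddedecceeabeccee'
Scanning for 'e':
  pos 0: 'e' -> replacement #1
  pos 6: 'e' -> replacement #2
  pos 8: 'e' -> replacement #3
  pos 11: 'e' -> replacement #4
  pos 12: 'e' -> replacement #5
  pos 15: 'e' -> replacement #6
  pos 18: 'e' -> replacement #7
  pos 19: 'e' -> replacement #8
Total replacements: 8

8


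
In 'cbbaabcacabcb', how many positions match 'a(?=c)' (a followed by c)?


Lookahead 'a(?=c)' matches 'a' only when followed by 'c'.
String: 'cbbaabcacabcb'
Checking each position where char is 'a':
  pos 3: 'a' -> no (next='a')
  pos 4: 'a' -> no (next='b')
  pos 7: 'a' -> MATCH (next='c')
  pos 9: 'a' -> no (next='b')
Matching positions: [7]
Count: 1

1


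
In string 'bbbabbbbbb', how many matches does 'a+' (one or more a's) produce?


Pattern 'a+' matches one or more consecutive a's.
String: 'bbbabbbbbb'
Scanning for runs of a:
  Match 1: 'a' (length 1)
Total matches: 1

1


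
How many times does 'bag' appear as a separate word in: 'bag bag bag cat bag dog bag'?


Scanning each word for exact match 'bag':
  Word 1: 'bag' -> MATCH
  Word 2: 'bag' -> MATCH
  Word 3: 'bag' -> MATCH
  Word 4: 'cat' -> no
  Word 5: 'bag' -> MATCH
  Word 6: 'dog' -> no
  Word 7: 'bag' -> MATCH
Total matches: 5

5


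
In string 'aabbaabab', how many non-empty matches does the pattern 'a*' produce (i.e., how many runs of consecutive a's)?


Pattern 'a*' matches zero or more a's. We want non-empty runs of consecutive a's.
String: 'aabbaabab'
Walking through the string to find runs of a's:
  Run 1: positions 0-1 -> 'aa'
  Run 2: positions 4-5 -> 'aa'
  Run 3: positions 7-7 -> 'a'
Non-empty runs found: ['aa', 'aa', 'a']
Count: 3

3


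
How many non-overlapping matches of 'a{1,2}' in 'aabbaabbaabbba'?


Pattern 'a{1,2}' matches between 1 and 2 consecutive a's (greedy).
String: 'aabbaabbaabbba'
Finding runs of a's and applying greedy matching:
  Run at pos 0: 'aa' (length 2)
  Run at pos 4: 'aa' (length 2)
  Run at pos 8: 'aa' (length 2)
  Run at pos 13: 'a' (length 1)
Matches: ['aa', 'aa', 'aa', 'a']
Count: 4

4


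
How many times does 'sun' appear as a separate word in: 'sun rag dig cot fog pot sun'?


Scanning each word for exact match 'sun':
  Word 1: 'sun' -> MATCH
  Word 2: 'rag' -> no
  Word 3: 'dig' -> no
  Word 4: 'cot' -> no
  Word 5: 'fog' -> no
  Word 6: 'pot' -> no
  Word 7: 'sun' -> MATCH
Total matches: 2

2


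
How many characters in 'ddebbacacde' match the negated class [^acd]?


Negated class [^acd] matches any char NOT in {a, c, d}
Scanning 'ddebbacacde':
  pos 0: 'd' -> no (excluded)
  pos 1: 'd' -> no (excluded)
  pos 2: 'e' -> MATCH
  pos 3: 'b' -> MATCH
  pos 4: 'b' -> MATCH
  pos 5: 'a' -> no (excluded)
  pos 6: 'c' -> no (excluded)
  pos 7: 'a' -> no (excluded)
  pos 8: 'c' -> no (excluded)
  pos 9: 'd' -> no (excluded)
  pos 10: 'e' -> MATCH
Total matches: 4

4


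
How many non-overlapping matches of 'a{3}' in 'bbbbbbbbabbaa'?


Pattern 'a{3}' matches exactly 3 consecutive a's (greedy, non-overlapping).
String: 'bbbbbbbbabbaa'
Scanning for runs of a's:
  Run at pos 8: 'a' (length 1) -> 0 match(es)
  Run at pos 11: 'aa' (length 2) -> 0 match(es)
Matches found: []
Total: 0

0


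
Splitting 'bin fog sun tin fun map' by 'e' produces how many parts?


Splitting by 'e' breaks the string at each occurrence of the separator.
Text: 'bin fog sun tin fun map'
Parts after split:
  Part 1: 'bin fog sun tin fun map'
Total parts: 1

1


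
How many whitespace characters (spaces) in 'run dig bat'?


\s matches whitespace characters (spaces, tabs, etc.).
Text: 'run dig bat'
This text has 3 words separated by spaces.
Number of spaces = number of words - 1 = 3 - 1 = 2

2


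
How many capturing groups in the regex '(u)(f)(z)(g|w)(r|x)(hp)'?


To count capturing groups, count each '(' that starts a group.
Pattern: '(u)(f)(z)(g|w)(r|x)(hp)'
Walking through the pattern:
  Position 0: '(' -> group #1
  Position 3: '(' -> group #2
  Position 6: '(' -> group #3
  Position 9: '(' -> group #4
  Position 14: '(' -> group #5
  Position 19: '(' -> group #6
Total capturing groups: 6

6


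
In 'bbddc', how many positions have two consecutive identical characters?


Looking for consecutive identical characters in 'bbddc':
  pos 0-1: 'b' vs 'b' -> MATCH ('bb')
  pos 1-2: 'b' vs 'd' -> different
  pos 2-3: 'd' vs 'd' -> MATCH ('dd')
  pos 3-4: 'd' vs 'c' -> different
Consecutive identical pairs: ['bb', 'dd']
Count: 2

2


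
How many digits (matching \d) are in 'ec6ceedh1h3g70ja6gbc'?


\d matches any digit 0-9.
Scanning 'ec6ceedh1h3g70ja6gbc':
  pos 2: '6' -> DIGIT
  pos 8: '1' -> DIGIT
  pos 10: '3' -> DIGIT
  pos 12: '7' -> DIGIT
  pos 13: '0' -> DIGIT
  pos 16: '6' -> DIGIT
Digits found: ['6', '1', '3', '7', '0', '6']
Total: 6

6


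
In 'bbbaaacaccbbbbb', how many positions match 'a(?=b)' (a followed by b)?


Lookahead 'a(?=b)' matches 'a' only when followed by 'b'.
String: 'bbbaaacaccbbbbb'
Checking each position where char is 'a':
  pos 3: 'a' -> no (next='a')
  pos 4: 'a' -> no (next='a')
  pos 5: 'a' -> no (next='c')
  pos 7: 'a' -> no (next='c')
Matching positions: []
Count: 0

0


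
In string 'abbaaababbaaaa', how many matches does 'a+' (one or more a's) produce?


Pattern 'a+' matches one or more consecutive a's.
String: 'abbaaababbaaaa'
Scanning for runs of a:
  Match 1: 'a' (length 1)
  Match 2: 'aaa' (length 3)
  Match 3: 'a' (length 1)
  Match 4: 'aaaa' (length 4)
Total matches: 4

4


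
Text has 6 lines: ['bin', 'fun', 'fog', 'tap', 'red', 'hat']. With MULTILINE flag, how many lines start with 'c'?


With MULTILINE flag, ^ matches the start of each line.
Lines: ['bin', 'fun', 'fog', 'tap', 'red', 'hat']
Checking which lines start with 'c':
  Line 1: 'bin' -> no
  Line 2: 'fun' -> no
  Line 3: 'fog' -> no
  Line 4: 'tap' -> no
  Line 5: 'red' -> no
  Line 6: 'hat' -> no
Matching lines: []
Count: 0

0


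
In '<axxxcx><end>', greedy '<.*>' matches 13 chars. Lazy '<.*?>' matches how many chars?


Greedy '<.*>' tries to match as MUCH as possible.
Lazy '<.*?>' tries to match as LITTLE as possible.

String: '<axxxcx><end>'
Greedy '<.*>' starts at first '<' and extends to the LAST '>': '<axxxcx><end>' (13 chars)
Lazy '<.*?>' starts at first '<' and stops at the FIRST '>': '<axxxcx>' (8 chars)

8


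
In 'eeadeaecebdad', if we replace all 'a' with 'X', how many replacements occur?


re.sub('a', 'X', text) replaces every occurrence of 'a' with 'X'.
Text: 'eeadeaecebdad'
Scanning for 'a':
  pos 2: 'a' -> replacement #1
  pos 5: 'a' -> replacement #2
  pos 11: 'a' -> replacement #3
Total replacements: 3

3


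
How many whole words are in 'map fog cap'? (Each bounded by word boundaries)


Word boundaries (\b) mark the start/end of each word.
Text: 'map fog cap'
Splitting by whitespace:
  Word 1: 'map'
  Word 2: 'fog'
  Word 3: 'cap'
Total whole words: 3

3


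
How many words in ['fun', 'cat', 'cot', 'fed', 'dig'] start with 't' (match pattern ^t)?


Pattern ^t anchors to start of word. Check which words begin with 't':
  'fun' -> no
  'cat' -> no
  'cot' -> no
  'fed' -> no
  'dig' -> no
Matching words: []
Count: 0

0


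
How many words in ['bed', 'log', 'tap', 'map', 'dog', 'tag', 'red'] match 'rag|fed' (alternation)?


Alternation 'rag|fed' matches either 'rag' or 'fed'.
Checking each word:
  'bed' -> no
  'log' -> no
  'tap' -> no
  'map' -> no
  'dog' -> no
  'tag' -> no
  'red' -> no
Matches: []
Count: 0

0


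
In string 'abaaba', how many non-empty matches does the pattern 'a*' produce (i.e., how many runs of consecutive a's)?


Pattern 'a*' matches zero or more a's. We want non-empty runs of consecutive a's.
String: 'abaaba'
Walking through the string to find runs of a's:
  Run 1: positions 0-0 -> 'a'
  Run 2: positions 2-3 -> 'aa'
  Run 3: positions 5-5 -> 'a'
Non-empty runs found: ['a', 'aa', 'a']
Count: 3

3


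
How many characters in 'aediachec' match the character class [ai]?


Character class [ai] matches any of: {a, i}
Scanning string 'aediachec' character by character:
  pos 0: 'a' -> MATCH
  pos 1: 'e' -> no
  pos 2: 'd' -> no
  pos 3: 'i' -> MATCH
  pos 4: 'a' -> MATCH
  pos 5: 'c' -> no
  pos 6: 'h' -> no
  pos 7: 'e' -> no
  pos 8: 'c' -> no
Total matches: 3

3


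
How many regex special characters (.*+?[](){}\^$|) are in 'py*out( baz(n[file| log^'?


Regex special characters are: . * + ? [ ] ( ) { } \ ^ $ |
Scanning 'py*out( baz(n[file| log^':
  pos 2: '*' -> SPECIAL
  pos 6: '(' -> SPECIAL
  pos 11: '(' -> SPECIAL
  pos 13: '[' -> SPECIAL
  pos 18: '|' -> SPECIAL
  pos 23: '^' -> SPECIAL
Special chars found: ['*', '(', '(', '[', '|', '^']
Total: 6

6


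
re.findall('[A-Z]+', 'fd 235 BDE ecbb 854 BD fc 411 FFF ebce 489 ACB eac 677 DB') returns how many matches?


Pattern '[A-Z]+' finds one or more uppercase letters.
Text: 'fd 235 BDE ecbb 854 BD fc 411 FFF ebce 489 ACB eac 677 DB'
Scanning for matches:
  Match 1: 'BDE'
  Match 2: 'BD'
  Match 3: 'FFF'
  Match 4: 'ACB'
  Match 5: 'DB'
Total matches: 5

5


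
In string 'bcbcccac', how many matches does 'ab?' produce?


Pattern 'ab?' matches 'a' optionally followed by 'b'.
String: 'bcbcccac'
Scanning left to right for 'a' then checking next char:
  Match 1: 'a' (a not followed by b)
Total matches: 1

1


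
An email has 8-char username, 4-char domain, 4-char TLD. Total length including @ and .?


An email address has format: username@domain.tld
Username length: 8
'@' character: 1
Domain length: 4
'.' character: 1
TLD length: 4
Total = 8 + 1 + 4 + 1 + 4 = 18

18


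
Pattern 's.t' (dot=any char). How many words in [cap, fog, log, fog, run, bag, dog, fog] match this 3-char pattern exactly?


Pattern 's.t' means: starts with 's', any single char, ends with 't'.
Checking each word (must be exactly 3 chars):
  'cap' (len=3): no
  'fog' (len=3): no
  'log' (len=3): no
  'fog' (len=3): no
  'run' (len=3): no
  'bag' (len=3): no
  'dog' (len=3): no
  'fog' (len=3): no
Matching words: []
Total: 0

0


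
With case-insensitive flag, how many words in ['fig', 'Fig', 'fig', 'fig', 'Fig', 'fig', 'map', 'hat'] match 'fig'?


Case-insensitive matching: compare each word's lowercase form to 'fig'.
  'fig' -> lower='fig' -> MATCH
  'Fig' -> lower='fig' -> MATCH
  'fig' -> lower='fig' -> MATCH
  'fig' -> lower='fig' -> MATCH
  'Fig' -> lower='fig' -> MATCH
  'fig' -> lower='fig' -> MATCH
  'map' -> lower='map' -> no
  'hat' -> lower='hat' -> no
Matches: ['fig', 'Fig', 'fig', 'fig', 'Fig', 'fig']
Count: 6

6


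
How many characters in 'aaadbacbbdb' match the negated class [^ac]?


Negated class [^ac] matches any char NOT in {a, c}
Scanning 'aaadbacbbdb':
  pos 0: 'a' -> no (excluded)
  pos 1: 'a' -> no (excluded)
  pos 2: 'a' -> no (excluded)
  pos 3: 'd' -> MATCH
  pos 4: 'b' -> MATCH
  pos 5: 'a' -> no (excluded)
  pos 6: 'c' -> no (excluded)
  pos 7: 'b' -> MATCH
  pos 8: 'b' -> MATCH
  pos 9: 'd' -> MATCH
  pos 10: 'b' -> MATCH
Total matches: 6

6


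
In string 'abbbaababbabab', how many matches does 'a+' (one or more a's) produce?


Pattern 'a+' matches one or more consecutive a's.
String: 'abbbaababbabab'
Scanning for runs of a:
  Match 1: 'a' (length 1)
  Match 2: 'aa' (length 2)
  Match 3: 'a' (length 1)
  Match 4: 'a' (length 1)
  Match 5: 'a' (length 1)
Total matches: 5

5
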